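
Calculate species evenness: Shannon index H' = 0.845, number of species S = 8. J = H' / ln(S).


ln(8) = 2.07944
J = H' / ln(S) = 0.845 / 2.07944 = 0.406359 ≈ 0.4064

0.4064


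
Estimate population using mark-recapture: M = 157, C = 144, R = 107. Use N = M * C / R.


N = M * C / R = 157 * 144 / 107 = 22608 / 107 = 211.29 ≈ 211

211 individuals


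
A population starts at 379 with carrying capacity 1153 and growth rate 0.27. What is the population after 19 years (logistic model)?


(K - N0)/N0 = (1153 - 379)/379 = 774/379 = 2.04222
r*t = 0.27 * 19 = 5.13; exp(-5.13) = 0.00591656
2.04222 * 0.00591656 = 0.0120829
1 + 0.0120829 = 1.01208
N = 1153 / 1.01208 = 1139.24 ≈ 1139

1139


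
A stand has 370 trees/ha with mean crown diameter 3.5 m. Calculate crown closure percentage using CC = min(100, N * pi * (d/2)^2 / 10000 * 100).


(d/2)^2 = (3.5/2)^2 = 1.75^2 = 3.0625
Crown area = 3.141593 * 3.0625 = 9.62113 m^2
N * area / 10000 * 100 = 370 * 9.62113 / 10000 * 100 = 35.5982
CC = min(100, 35.5982) = 35.5982 ≈ 35.6%

35.6%


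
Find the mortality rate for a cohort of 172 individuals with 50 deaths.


Mortality rate = 50 / 172 = 0.290698 ≈ 0.2907

0.2907


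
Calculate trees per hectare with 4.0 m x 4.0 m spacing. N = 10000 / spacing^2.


N = 10000 / 4.0^2 = 10000 / 16 = 625.000 ≈ 625 trees/ha

625 trees/ha


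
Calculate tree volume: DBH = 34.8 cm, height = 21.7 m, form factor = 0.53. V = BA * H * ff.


(D/200)^2 = (34.8/200)^2 = 0.174^2 = 0.030276
BA = 3.141593 * 0.030276 = 0.0951149 m^2
V = 0.0951149 * 21.7 * 0.53 = 1.09392 ≈ 1.094 m^3

1.094 m^3


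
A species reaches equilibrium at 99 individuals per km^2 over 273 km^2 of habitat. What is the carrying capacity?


K = 99 * 273 = 27027 individuals

27027 individuals


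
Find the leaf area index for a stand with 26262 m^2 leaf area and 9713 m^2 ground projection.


LAI = 26262 / 9713 = 2.7038 ≈ 2.70

2.70


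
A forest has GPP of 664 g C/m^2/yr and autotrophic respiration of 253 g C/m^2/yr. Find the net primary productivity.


NPP = GPP - Ra = 664 - 253 = 411 g C/m^2/yr

411 g C/m^2/yr


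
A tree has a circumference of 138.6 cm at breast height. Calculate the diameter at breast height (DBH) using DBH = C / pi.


DBH = C / pi = 138.6 / 3.141593 = 44.1177 ≈ 44.12 cm

44.12 cm


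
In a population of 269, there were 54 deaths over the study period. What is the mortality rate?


Mortality rate = 54 / 269 = 0.200743 ≈ 0.2007

0.2007


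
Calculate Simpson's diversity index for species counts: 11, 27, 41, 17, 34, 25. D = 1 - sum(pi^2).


Total N = 11 + 27 + 41 + 17 + 34 + 25 = 155
Per-species terms:
  p = 11/155 = 0.070968; p^2 = 0.070968^2 = 0.005036
  p = 27/155 = 0.174194; p^2 = 0.174194^2 = 0.030344
  p = 41/155 = 0.264516; p^2 = 0.264516^2 = 0.069969
  p = 17/155 = 0.109677; p^2 = 0.109677^2 = 0.012029
  p = 34/155 = 0.219355; p^2 = 0.219355^2 = 0.048117
  p = 25/155 = 0.161290; p^2 = 0.161290^2 = 0.026014
sum(p^2) = 0.005036 + 0.030344 + 0.069969 + 0.012029 + 0.048117 + 0.026014 = 0.191509
D = 1 - 0.191509 = 0.808491 ≈ 0.8085

0.8085


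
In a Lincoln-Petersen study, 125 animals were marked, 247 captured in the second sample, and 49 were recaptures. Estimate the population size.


N = M * C / R = 125 * 247 / 49 = 30875 / 49 = 630.10 ≈ 630

630 individuals


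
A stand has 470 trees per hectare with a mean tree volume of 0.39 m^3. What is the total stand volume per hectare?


V_stand = 470 * 0.39 = 183.3 m^3/ha

183.3 m^3/ha


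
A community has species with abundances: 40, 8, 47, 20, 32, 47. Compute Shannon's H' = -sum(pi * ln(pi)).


Total N = 40 + 8 + 47 + 20 + 32 + 47 = 194
Per-species terms:
  p = 40/194 = 0.206186; ln(p) = -1.578977; p*ln(p) = 0.206186 * (-1.578977) = -0.325563
  p = 8/194 = 0.041237; ln(p) = -3.188419; p*ln(p) = 0.041237 * (-3.188419) = -0.131481
  p = 47/194 = 0.242268; ln(p) = -1.417711; p*ln(p) = 0.242268 * (-1.417711) = -0.343466
  p = 20/194 = 0.103093; ln(p) = -2.272124; p*ln(p) = 0.103093 * (-2.272124) = -0.234240
  p = 32/194 = 0.164948; ln(p) = -1.802125; p*ln(p) = 0.164948 * (-1.802125) = -0.297257
  p = 47/194 = 0.242268; ln(p) = -1.417711; p*ln(p) = 0.242268 * (-1.417711) = -0.343466
sum(p*ln(p)) = (-0.325563) + (-0.131481) + (-0.343466) + (-0.234240) + (-0.297257) + (-0.343466) = -1.675473
H' = -(-1.675473) = 1.675473 ≈ 1.6755

1.6755


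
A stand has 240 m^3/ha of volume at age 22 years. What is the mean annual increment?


MAI = 240 / 22 = 10.9091 ≈ 10.91 m^3/ha/yr

10.91 m^3/ha/yr


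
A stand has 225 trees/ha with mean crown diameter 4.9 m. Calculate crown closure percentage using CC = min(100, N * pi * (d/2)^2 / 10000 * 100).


(d/2)^2 = (4.9/2)^2 = 2.45^2 = 6.0025
Crown area = 3.141593 * 6.0025 = 18.8574 m^2
N * area / 10000 * 100 = 225 * 18.8574 / 10000 * 100 = 42.4292
CC = min(100, 42.4292) = 42.4292 ≈ 42.4%

42.4%


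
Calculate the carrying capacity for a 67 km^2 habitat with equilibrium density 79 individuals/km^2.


K = 79 * 67 = 5293 individuals

5293 individuals


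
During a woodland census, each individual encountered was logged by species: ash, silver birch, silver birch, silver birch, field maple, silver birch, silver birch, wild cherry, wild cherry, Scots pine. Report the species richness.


Total individuals logged = 10
Distinct species (count of individuals): ash (1), silver birch (5), field maple (1), wild cherry (2), Scots pine (1)
Species richness = number of distinct species = 5

5


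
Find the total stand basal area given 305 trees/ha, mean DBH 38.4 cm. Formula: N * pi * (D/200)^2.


(D/200)^2 = (38.4/200)^2 = 0.192^2 = 0.036864
Individual BA = 3.141593 * 0.036864 = 0.115812 m^2
Stand BA = 305 * 0.115812 = 35.3227 ≈ 35.32 m^2/ha

35.32 m^2/ha


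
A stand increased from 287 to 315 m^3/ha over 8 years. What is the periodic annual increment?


PAI = (V2 - V1) / period = (315 - 287) / 8 = 28 / 8 = 3.50 m^3/ha/yr

3.50 m^3/ha/yr


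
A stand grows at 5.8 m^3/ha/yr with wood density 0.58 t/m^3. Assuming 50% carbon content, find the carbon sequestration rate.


C = 5.8 * 0.58 * 0.5 = 1.682 ≈ 1.68 t C/ha/yr

1.68 t C/ha/yr


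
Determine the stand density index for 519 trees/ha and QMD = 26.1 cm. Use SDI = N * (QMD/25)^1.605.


QMD/25 = 26.1/25 = 1.044
(1.044)^1.605 = exp(1.605 * ln(1.044)) = exp(1.605 * 0.0430595) = exp(0.0691105) = 1.07155
SDI = 519 * 1.07155 = 556.134 ≈ 556

556


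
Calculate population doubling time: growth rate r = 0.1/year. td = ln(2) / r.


td = ln(2) / 0.1 = 0.693147 / 0.1 = 6.93147 ≈ 6.9 years

6.9 years


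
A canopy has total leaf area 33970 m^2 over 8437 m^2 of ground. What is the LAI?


LAI = 33970 / 8437 = 4.0263 ≈ 4.03

4.03


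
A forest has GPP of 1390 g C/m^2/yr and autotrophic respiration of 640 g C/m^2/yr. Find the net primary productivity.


NPP = GPP - Ra = 1390 - 640 = 750 g C/m^2/yr

750 g C/m^2/yr


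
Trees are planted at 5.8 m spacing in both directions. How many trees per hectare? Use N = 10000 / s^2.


N = 10000 / 5.8^2 = 10000 / 33.64 = 297.265 ≈ 297 trees/ha

297 trees/ha


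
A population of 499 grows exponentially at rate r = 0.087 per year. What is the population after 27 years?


r*t = 0.087 * 27 = 2.349
exp(2.349) = 10.4751
N = 499 * 10.4751 = 5227.07 ≈ 5227

5227


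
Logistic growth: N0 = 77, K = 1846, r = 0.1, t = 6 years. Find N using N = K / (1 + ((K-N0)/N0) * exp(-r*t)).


(K - N0)/N0 = (1846 - 77)/77 = 1769/77 = 22.9740
r*t = 0.1 * 6 = 0.6; exp(-0.6) = 0.548812
22.9740 * 0.548812 = 12.6084
1 + 12.6084 = 13.6084
N = 1846 / 13.6084 = 135.652 ≈ 136

136


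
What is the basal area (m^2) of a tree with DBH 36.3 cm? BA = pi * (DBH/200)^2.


D/200 = 36.3/200 = 0.1815 m
(D/200)^2 = 0.1815^2 = 0.03294225
BA = 3.141593 * 0.03294225 = 0.103491 ≈ 0.1035 m^2

0.1035 m^2


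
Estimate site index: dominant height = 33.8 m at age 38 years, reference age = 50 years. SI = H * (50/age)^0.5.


50/38 = 1.31579
(1.31579)^0.5 = 1.14708
SI = 33.8 * 1.14708 = 38.7713 ≈ 38.8 m

38.8 m


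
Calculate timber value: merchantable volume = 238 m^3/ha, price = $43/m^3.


Value = 238 * 43 = $10234/ha

$10234/ha


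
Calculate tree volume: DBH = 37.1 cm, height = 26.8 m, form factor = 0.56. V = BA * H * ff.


(D/200)^2 = (37.1/200)^2 = 0.1855^2 = 0.03441025
BA = 3.141593 * 0.03441025 = 0.108103 m^2
V = 0.108103 * 26.8 * 0.56 = 1.62241 ≈ 1.622 m^3

1.622 m^3


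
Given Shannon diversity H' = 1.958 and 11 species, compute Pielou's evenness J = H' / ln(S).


ln(11) = 2.39790
J = H' / ln(S) = 1.958 / 2.39790 = 0.816548 ≈ 0.8165

0.8165


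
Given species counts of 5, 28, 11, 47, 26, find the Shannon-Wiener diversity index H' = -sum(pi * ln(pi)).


Total N = 5 + 28 + 11 + 47 + 26 = 117
Per-species terms:
  p = 5/117 = 0.042735; ln(p) = -3.152737; p*ln(p) = 0.042735 * (-3.152737) = -0.134732
  p = 28/117 = 0.239316; ln(p) = -1.429970; p*ln(p) = 0.239316 * (-1.429970) = -0.342215
  p = 11/117 = 0.094017; ln(p) = -2.364280; p*ln(p) = 0.094017 * (-2.364280) = -0.222283
  p = 47/117 = 0.401709; ln(p) = -0.912027; p*ln(p) = 0.401709 * (-0.912027) = -0.366369
  p = 26/117 = 0.222222; ln(p) = -1.504078; p*ln(p) = 0.222222 * (-1.504078) = -0.334239
sum(p*ln(p)) = (-0.134732) + (-0.342215) + (-0.222283) + (-0.366369) + (-0.334239) = -1.399838
H' = -(-1.399838) = 1.399838 ≈ 1.3998

1.3998


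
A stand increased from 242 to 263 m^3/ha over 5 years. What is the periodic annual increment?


PAI = (V2 - V1) / period = (263 - 242) / 5 = 21 / 5 = 4.20 m^3/ha/yr

4.20 m^3/ha/yr


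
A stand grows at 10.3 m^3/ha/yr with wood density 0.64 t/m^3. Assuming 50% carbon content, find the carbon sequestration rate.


C = 10.3 * 0.64 * 0.5 = 3.296 ≈ 3.30 t C/ha/yr

3.30 t C/ha/yr


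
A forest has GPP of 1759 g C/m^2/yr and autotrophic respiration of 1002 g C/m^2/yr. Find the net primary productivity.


NPP = GPP - Ra = 1759 - 1002 = 757 g C/m^2/yr

757 g C/m^2/yr


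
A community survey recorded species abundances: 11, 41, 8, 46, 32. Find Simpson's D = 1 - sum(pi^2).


Total N = 11 + 41 + 8 + 46 + 32 = 138
Per-species terms:
  p = 11/138 = 0.079710; p^2 = 0.079710^2 = 0.006354
  p = 41/138 = 0.297101; p^2 = 0.297101^2 = 0.088269
  p = 8/138 = 0.057971; p^2 = 0.057971^2 = 0.003361
  p = 46/138 = 0.333333; p^2 = 0.333333^2 = 0.111111
  p = 32/138 = 0.231884; p^2 = 0.231884^2 = 0.053770
sum(p^2) = 0.006354 + 0.088269 + 0.003361 + 0.111111 + 0.053770 = 0.262865
D = 1 - 0.262865 = 0.737135 ≈ 0.7371

0.7371


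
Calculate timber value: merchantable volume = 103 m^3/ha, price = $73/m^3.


Value = 103 * 73 = $7519/ha

$7519/ha


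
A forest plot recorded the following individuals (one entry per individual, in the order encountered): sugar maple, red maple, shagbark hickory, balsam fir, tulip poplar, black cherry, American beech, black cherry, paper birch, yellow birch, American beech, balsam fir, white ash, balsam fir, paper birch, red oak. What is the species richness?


Total individuals logged = 16
Distinct species (count of individuals): sugar maple (1), red maple (1), shagbark hickory (1), balsam fir (3), tulip poplar (1), black cherry (2), American beech (2), paper birch (2), yellow birch (1), white ash (1), red oak (1)
Species richness = number of distinct species = 11

11


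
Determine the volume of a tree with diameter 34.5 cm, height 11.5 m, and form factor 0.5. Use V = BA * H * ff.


(D/200)^2 = (34.5/200)^2 = 0.1725^2 = 0.02975625
BA = 3.141593 * 0.02975625 = 0.0934820 m^2
V = 0.0934820 * 11.5 * 0.5 = 0.537522 ≈ 0.538 m^3

0.538 m^3


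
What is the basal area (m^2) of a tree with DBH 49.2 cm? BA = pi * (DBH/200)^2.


D/200 = 49.2/200 = 0.246 m
(D/200)^2 = 0.246^2 = 0.060516
BA = 3.141593 * 0.060516 = 0.190117 ≈ 0.1901 m^2

0.1901 m^2


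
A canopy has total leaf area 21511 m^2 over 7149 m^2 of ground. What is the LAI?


LAI = 21511 / 7149 = 3.0090 ≈ 3.01

3.01


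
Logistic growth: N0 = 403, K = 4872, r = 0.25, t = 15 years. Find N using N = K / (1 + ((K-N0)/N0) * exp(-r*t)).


(K - N0)/N0 = (4872 - 403)/403 = 4469/403 = 11.0893
r*t = 0.25 * 15 = 3.75; exp(-3.75) = 0.0235177
11.0893 * 0.0235177 = 0.260795
1 + 0.260795 = 1.26080
N = 4872 / 1.26080 = 3864.21 ≈ 3864

3864


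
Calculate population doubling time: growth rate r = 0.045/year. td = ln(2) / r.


td = ln(2) / 0.045 = 0.693147 / 0.045 = 15.4033 ≈ 15.4 years

15.4 years


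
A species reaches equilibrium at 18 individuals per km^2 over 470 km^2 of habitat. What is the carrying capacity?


K = 18 * 470 = 8460 individuals

8460 individuals


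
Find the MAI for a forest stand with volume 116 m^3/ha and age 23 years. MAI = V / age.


MAI = 116 / 23 = 5.0435 ≈ 5.04 m^3/ha/yr

5.04 m^3/ha/yr


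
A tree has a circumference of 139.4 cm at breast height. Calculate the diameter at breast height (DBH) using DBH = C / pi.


DBH = C / pi = 139.4 / 3.141593 = 44.3724 ≈ 44.37 cm

44.37 cm


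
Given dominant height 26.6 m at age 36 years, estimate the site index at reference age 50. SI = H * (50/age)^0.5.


50/36 = 1.38889
(1.38889)^0.5 = 1.17851
SI = 26.6 * 1.17851 = 31.3484 ≈ 31.3 m

31.3 m


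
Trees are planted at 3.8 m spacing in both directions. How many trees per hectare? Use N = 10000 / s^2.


N = 10000 / 3.8^2 = 10000 / 14.44 = 692.521 ≈ 693 trees/ha

693 trees/ha


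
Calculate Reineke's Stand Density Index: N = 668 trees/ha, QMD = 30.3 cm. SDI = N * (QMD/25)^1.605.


QMD/25 = 30.3/25 = 1.212
(1.212)^1.605 = exp(1.605 * ln(1.212)) = exp(1.605 * 0.192272) = exp(0.308597) = 1.36151
SDI = 668 * 1.36151 = 909.489 ≈ 909

909


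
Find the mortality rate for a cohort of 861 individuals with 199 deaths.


Mortality rate = 199 / 861 = 0.231127 ≈ 0.2311

0.2311


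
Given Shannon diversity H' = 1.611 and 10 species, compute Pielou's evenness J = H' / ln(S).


ln(10) = 2.30259
J = H' / ln(S) = 1.611 / 2.30259 = 0.699647 ≈ 0.6996

0.6996


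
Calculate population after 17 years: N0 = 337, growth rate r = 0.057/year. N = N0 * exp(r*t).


r*t = 0.057 * 17 = 0.969
exp(0.969) = 2.63531
N = 337 * 2.63531 = 888.099 ≈ 888

888


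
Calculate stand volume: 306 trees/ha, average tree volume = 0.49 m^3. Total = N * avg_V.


V_stand = 306 * 0.49 = 149.94 ≈ 149.9 m^3/ha

149.9 m^3/ha


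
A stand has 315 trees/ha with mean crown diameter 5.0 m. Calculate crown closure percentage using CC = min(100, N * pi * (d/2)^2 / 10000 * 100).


(d/2)^2 = (5.0/2)^2 = 2.5^2 = 6.25
Crown area = 3.141593 * 6.25 = 19.6350 m^2
N * area / 10000 * 100 = 315 * 19.6350 / 10000 * 100 = 61.8503
CC = min(100, 61.8503) = 61.8503 ≈ 61.9%

61.9%


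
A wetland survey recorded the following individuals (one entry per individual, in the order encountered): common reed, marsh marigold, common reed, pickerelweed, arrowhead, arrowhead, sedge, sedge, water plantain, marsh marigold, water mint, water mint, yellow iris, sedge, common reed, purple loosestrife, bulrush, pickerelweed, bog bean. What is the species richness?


Total individuals logged = 19
Distinct species (count of individuals): common reed (3), marsh marigold (2), pickerelweed (2), arrowhead (2), sedge (3), water plantain (1), water mint (2), yellow iris (1), purple loosestrife (1), bulrush (1), bog bean (1)
Species richness = number of distinct species = 11

11


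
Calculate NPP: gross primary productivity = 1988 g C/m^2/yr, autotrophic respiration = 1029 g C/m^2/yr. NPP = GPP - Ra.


NPP = GPP - Ra = 1988 - 1029 = 959 g C/m^2/yr

959 g C/m^2/yr


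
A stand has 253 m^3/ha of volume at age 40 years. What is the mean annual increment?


MAI = 253 / 40 = 6.3250 ≈ 6.33 m^3/ha/yr

6.33 m^3/ha/yr


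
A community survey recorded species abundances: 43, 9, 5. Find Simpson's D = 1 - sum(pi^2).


Total N = 43 + 9 + 5 = 57
Per-species terms:
  p = 43/57 = 0.754386; p^2 = 0.754386^2 = 0.569098
  p = 9/57 = 0.157895; p^2 = 0.157895^2 = 0.024931
  p = 5/57 = 0.087719; p^2 = 0.087719^2 = 0.007695
sum(p^2) = 0.569098 + 0.024931 + 0.007695 = 0.601724
D = 1 - 0.601724 = 0.398276 ≈ 0.3983

0.3983


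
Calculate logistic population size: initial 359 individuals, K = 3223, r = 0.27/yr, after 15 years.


(K - N0)/N0 = (3223 - 359)/359 = 2864/359 = 7.97772
r*t = 0.27 * 15 = 4.05; exp(-4.05) = 0.0174224
7.97772 * 0.0174224 = 0.138991
1 + 0.138991 = 1.13899
N = 3223 / 1.13899 = 2829.70 ≈ 2830

2830


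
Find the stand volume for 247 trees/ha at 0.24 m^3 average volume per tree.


V_stand = 247 * 0.24 = 59.28 ≈ 59.3 m^3/ha

59.3 m^3/ha


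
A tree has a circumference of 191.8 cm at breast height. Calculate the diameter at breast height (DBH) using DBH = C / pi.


DBH = C / pi = 191.8 / 3.141593 = 61.0518 ≈ 61.05 cm

61.05 cm


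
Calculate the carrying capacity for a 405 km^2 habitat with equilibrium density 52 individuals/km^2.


K = 52 * 405 = 21060 individuals

21060 individuals


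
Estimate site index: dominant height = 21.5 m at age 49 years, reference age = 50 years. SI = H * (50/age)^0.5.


50/49 = 1.02041
(1.02041)^0.5 = 1.01015
SI = 21.5 * 1.01015 = 21.7182 ≈ 21.7 m

21.7 m


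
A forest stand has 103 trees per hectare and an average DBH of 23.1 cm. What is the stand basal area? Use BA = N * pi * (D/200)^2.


(D/200)^2 = (23.1/200)^2 = 0.1155^2 = 0.01334025
Individual BA = 3.141593 * 0.01334025 = 0.0419096 m^2
Stand BA = 103 * 0.0419096 = 4.31669 ≈ 4.32 m^2/ha

4.32 m^2/ha


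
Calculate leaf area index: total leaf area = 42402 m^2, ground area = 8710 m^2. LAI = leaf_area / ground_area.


LAI = 42402 / 8710 = 4.8682 ≈ 4.87

4.87


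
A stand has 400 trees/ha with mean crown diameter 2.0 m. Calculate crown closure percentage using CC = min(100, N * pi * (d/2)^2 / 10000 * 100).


(d/2)^2 = (2.0/2)^2 = 1^2 = 1
Crown area = 3.141593 * 1 = 3.14159 m^2
N * area / 10000 * 100 = 400 * 3.14159 / 10000 * 100 = 12.5664
CC = min(100, 12.5664) = 12.5664 ≈ 12.6%

12.6%


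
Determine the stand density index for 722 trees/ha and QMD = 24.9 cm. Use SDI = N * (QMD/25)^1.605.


QMD/25 = 24.9/25 = 0.996
(0.996)^1.605 = exp(1.605 * ln(0.996)) = exp(1.605 * (-0.00400802)) = exp(-0.00643287) = 0.993588
SDI = 722 * 0.993588 = 717.371 ≈ 717

717


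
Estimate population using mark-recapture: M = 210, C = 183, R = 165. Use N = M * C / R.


N = M * C / R = 210 * 183 / 165 = 38430 / 165 = 232.91 ≈ 233

233 individuals


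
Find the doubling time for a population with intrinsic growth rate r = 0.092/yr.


td = ln(2) / 0.092 = 0.693147 / 0.092 = 7.53421 ≈ 7.5 years

7.5 years


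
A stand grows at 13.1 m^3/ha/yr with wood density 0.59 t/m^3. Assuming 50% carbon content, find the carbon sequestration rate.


C = 13.1 * 0.59 * 0.5 = 3.8645 ≈ 3.86 t C/ha/yr

3.86 t C/ha/yr


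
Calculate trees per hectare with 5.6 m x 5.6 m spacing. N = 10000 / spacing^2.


N = 10000 / 5.6^2 = 10000 / 31.36 = 318.878 ≈ 319 trees/ha

319 trees/ha


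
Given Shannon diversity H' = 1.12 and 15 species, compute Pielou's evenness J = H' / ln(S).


ln(15) = 2.70805
J = H' / ln(S) = 1.12 / 2.70805 = 0.413582 ≈ 0.4136

0.4136


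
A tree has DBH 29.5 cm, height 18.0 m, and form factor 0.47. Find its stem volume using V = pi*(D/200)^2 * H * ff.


(D/200)^2 = (29.5/200)^2 = 0.1475^2 = 0.02175625
BA = 3.141593 * 0.02175625 = 0.0683493 m^2
V = 0.0683493 * 18.0 * 0.47 = 0.578235 ≈ 0.578 m^3

0.578 m^3


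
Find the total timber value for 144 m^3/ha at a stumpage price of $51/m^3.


Value = 144 * 51 = $7344/ha

$7344/ha


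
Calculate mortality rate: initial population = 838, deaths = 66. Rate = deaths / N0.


Mortality rate = 66 / 838 = 0.078759 ≈ 0.0788

0.0788


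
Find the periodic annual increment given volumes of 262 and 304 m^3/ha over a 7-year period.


PAI = (V2 - V1) / period = (304 - 262) / 7 = 42 / 7 = 6.00 m^3/ha/yr

6.00 m^3/ha/yr


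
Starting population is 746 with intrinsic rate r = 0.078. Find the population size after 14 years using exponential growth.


r*t = 0.078 * 14 = 1.092
exp(1.092) = 2.98023
N = 746 * 2.98023 = 2223.25 ≈ 2223

2223


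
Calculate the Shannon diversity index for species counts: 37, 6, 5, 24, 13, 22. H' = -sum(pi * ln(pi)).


Total N = 37 + 6 + 5 + 24 + 13 + 22 = 107
Per-species terms:
  p = 37/107 = 0.345794; ln(p) = -1.061912; p*ln(p) = 0.345794 * (-1.061912) = -0.367203
  p = 6/107 = 0.056075; ln(p) = -2.881065; p*ln(p) = 0.056075 * (-2.881065) = -0.161556
  p = 5/107 = 0.046729; ln(p) = -3.063390; p*ln(p) = 0.046729 * (-3.063390) = -0.143149
  p = 24/107 = 0.224299; ln(p) = -1.494775; p*ln(p) = 0.224299 * (-1.494775) = -0.335277
  p = 13/107 = 0.121495; ln(p) = -2.107882; p*ln(p) = 0.121495 * (-2.107882) = -0.256097
  p = 22/107 = 0.205607; ln(p) = -1.581789; p*ln(p) = 0.205607 * (-1.581789) = -0.325227
sum(p*ln(p)) = (-0.367203) + (-0.161556) + (-0.143149) + (-0.335277) + (-0.256097) + (-0.325227) = -1.588509
H' = -(-1.588509) = 1.588509 ≈ 1.5885

1.5885


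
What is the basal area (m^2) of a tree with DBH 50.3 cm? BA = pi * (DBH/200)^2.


D/200 = 50.3/200 = 0.2515 m
(D/200)^2 = 0.2515^2 = 0.06325225
BA = 3.141593 * 0.06325225 = 0.198713 ≈ 0.1987 m^2

0.1987 m^2


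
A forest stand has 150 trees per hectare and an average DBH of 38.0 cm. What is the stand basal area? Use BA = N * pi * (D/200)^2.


(D/200)^2 = (38.0/200)^2 = 0.19^2 = 0.0361
Individual BA = 3.141593 * 0.0361 = 0.113412 m^2
Stand BA = 150 * 0.113412 = 17.0118 ≈ 17.01 m^2/ha

17.01 m^2/ha


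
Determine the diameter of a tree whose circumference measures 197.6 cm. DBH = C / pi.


DBH = C / pi = 197.6 / 3.141593 = 62.8980 ≈ 62.90 cm

62.90 cm


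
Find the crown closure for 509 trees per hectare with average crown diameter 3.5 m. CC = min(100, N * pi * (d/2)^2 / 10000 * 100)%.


(d/2)^2 = (3.5/2)^2 = 1.75^2 = 3.0625
Crown area = 3.141593 * 3.0625 = 9.62113 m^2
N * area / 10000 * 100 = 509 * 9.62113 / 10000 * 100 = 48.9716
CC = min(100, 48.9716) = 48.9716 ≈ 49.0%

49.0%


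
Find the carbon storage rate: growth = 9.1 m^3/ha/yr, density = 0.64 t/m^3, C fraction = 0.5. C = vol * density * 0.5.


C = 9.1 * 0.64 * 0.5 = 2.912 ≈ 2.91 t C/ha/yr

2.91 t C/ha/yr


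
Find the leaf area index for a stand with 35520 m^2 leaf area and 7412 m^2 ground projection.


LAI = 35520 / 7412 = 4.7922 ≈ 4.79

4.79


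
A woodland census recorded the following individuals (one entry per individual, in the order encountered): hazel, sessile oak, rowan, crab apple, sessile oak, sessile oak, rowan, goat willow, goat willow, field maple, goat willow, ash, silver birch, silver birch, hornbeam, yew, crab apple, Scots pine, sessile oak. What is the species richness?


Total individuals logged = 19
Distinct species (count of individuals): hazel (1), sessile oak (4), rowan (2), crab apple (2), goat willow (3), field maple (1), ash (1), silver birch (2), hornbeam (1), yew (1), Scots pine (1)
Species richness = number of distinct species = 11

11


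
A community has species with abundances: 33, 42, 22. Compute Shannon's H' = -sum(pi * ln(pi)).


Total N = 33 + 42 + 22 = 97
Per-species terms:
  p = 33/97 = 0.340206; ln(p) = -1.078204; p*ln(p) = 0.340206 * (-1.078204) = -0.366811
  p = 42/97 = 0.432990; ln(p) = -0.837041; p*ln(p) = 0.432990 * (-0.837041) = -0.362430
  p = 22/97 = 0.226804; ln(p) = -1.483669; p*ln(p) = 0.226804 * (-1.483669) = -0.336502
sum(p*ln(p)) = (-0.366811) + (-0.362430) + (-0.336502) = -1.065743
H' = -(-1.065743) = 1.065743 ≈ 1.0657

1.0657


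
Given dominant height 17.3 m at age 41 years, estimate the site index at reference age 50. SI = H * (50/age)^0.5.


50/41 = 1.21951
(1.21951)^0.5 = 1.10431
SI = 17.3 * 1.10431 = 19.1046 ≈ 19.1 m

19.1 m


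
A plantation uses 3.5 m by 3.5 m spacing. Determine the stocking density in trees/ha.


N = 10000 / 3.5^2 = 10000 / 12.25 = 816.327 ≈ 816 trees/ha

816 trees/ha


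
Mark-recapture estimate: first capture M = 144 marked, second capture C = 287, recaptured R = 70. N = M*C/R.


N = M * C / R = 144 * 287 / 70 = 41328 / 70 = 590.40 ≈ 590

590 individuals


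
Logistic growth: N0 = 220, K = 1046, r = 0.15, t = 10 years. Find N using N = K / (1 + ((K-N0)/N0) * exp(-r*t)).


(K - N0)/N0 = (1046 - 220)/220 = 826/220 = 3.75455
r*t = 0.15 * 10 = 1.5; exp(-1.5) = 0.223130
3.75455 * 0.223130 = 0.837753
1 + 0.837753 = 1.83775
N = 1046 / 1.83775 = 569.174 ≈ 569

569


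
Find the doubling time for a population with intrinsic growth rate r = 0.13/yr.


td = ln(2) / 0.13 = 0.693147 / 0.13 = 5.33190 ≈ 5.3 years

5.3 years


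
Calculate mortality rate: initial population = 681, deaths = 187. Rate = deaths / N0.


Mortality rate = 187 / 681 = 0.274596 ≈ 0.2746

0.2746


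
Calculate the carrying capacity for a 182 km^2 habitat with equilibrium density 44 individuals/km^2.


K = 44 * 182 = 8008 individuals

8008 individuals


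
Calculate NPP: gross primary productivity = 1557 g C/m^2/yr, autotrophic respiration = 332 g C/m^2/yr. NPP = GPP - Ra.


NPP = GPP - Ra = 1557 - 332 = 1225 g C/m^2/yr

1225 g C/m^2/yr


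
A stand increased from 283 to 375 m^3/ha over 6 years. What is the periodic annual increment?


PAI = (V2 - V1) / period = (375 - 283) / 6 = 92 / 6 = 15.3333 ≈ 15.33 m^3/ha/yr

15.33 m^3/ha/yr


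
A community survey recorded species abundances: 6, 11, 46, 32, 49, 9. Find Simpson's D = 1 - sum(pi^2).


Total N = 6 + 11 + 46 + 32 + 49 + 9 = 153
Per-species terms:
  p = 6/153 = 0.039216; p^2 = 0.039216^2 = 0.001538
  p = 11/153 = 0.071895; p^2 = 0.071895^2 = 0.005169
  p = 46/153 = 0.300654; p^2 = 0.300654^2 = 0.090393
  p = 32/153 = 0.209150; p^2 = 0.209150^2 = 0.043744
  p = 49/153 = 0.320261; p^2 = 0.320261^2 = 0.102567
  p = 9/153 = 0.058824; p^2 = 0.058824^2 = 0.003460
sum(p^2) = 0.001538 + 0.005169 + 0.090393 + 0.043744 + 0.102567 + 0.003460 = 0.246871
D = 1 - 0.246871 = 0.753129 ≈ 0.7531

0.7531


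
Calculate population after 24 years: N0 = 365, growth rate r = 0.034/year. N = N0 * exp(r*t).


r*t = 0.034 * 24 = 0.816
exp(0.816) = 2.26144
N = 365 * 2.26144 = 825.426 ≈ 825

825


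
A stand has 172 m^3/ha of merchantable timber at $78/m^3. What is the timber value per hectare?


Value = 172 * 78 = $13416/ha

$13416/ha


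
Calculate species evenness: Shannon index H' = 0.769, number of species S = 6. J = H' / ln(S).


ln(6) = 1.79176
J = H' / ln(S) = 0.769 / 1.79176 = 0.429187 ≈ 0.4292

0.4292


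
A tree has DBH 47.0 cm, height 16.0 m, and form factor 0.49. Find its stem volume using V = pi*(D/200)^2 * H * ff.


(D/200)^2 = (47.0/200)^2 = 0.235^2 = 0.055225
BA = 3.141593 * 0.055225 = 0.173494 m^2
V = 0.173494 * 16.0 * 0.49 = 1.36019 ≈ 1.360 m^3

1.360 m^3


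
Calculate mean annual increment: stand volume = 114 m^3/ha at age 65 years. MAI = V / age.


MAI = 114 / 65 = 1.7538 ≈ 1.75 m^3/ha/yr

1.75 m^3/ha/yr


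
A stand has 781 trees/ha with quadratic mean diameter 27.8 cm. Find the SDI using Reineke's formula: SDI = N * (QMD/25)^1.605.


QMD/25 = 27.8/25 = 1.112
(1.112)^1.605 = exp(1.605 * ln(1.112)) = exp(1.605 * 0.106160) = exp(0.170387) = 1.18576
SDI = 781 * 1.18576 = 926.079 ≈ 926

926


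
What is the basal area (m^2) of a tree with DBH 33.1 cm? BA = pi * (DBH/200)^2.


D/200 = 33.1/200 = 0.1655 m
(D/200)^2 = 0.1655^2 = 0.02739025
BA = 3.141593 * 0.02739025 = 0.0860490 ≈ 0.0860 m^2

0.0860 m^2


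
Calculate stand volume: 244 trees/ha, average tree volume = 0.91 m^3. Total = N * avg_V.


V_stand = 244 * 0.91 = 222.04 ≈ 222.0 m^3/ha

222.0 m^3/ha


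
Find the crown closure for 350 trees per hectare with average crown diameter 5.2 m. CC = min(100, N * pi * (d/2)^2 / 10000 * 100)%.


(d/2)^2 = (5.2/2)^2 = 2.6^2 = 6.76
Crown area = 3.141593 * 6.76 = 21.2372 m^2
N * area / 10000 * 100 = 350 * 21.2372 / 10000 * 100 = 74.3302
CC = min(100, 74.3302) = 74.3302 ≈ 74.3%

74.3%


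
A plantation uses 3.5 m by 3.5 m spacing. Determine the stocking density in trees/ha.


N = 10000 / 3.5^2 = 10000 / 12.25 = 816.327 ≈ 816 trees/ha

816 trees/ha


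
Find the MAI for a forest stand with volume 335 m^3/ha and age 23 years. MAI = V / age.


MAI = 335 / 23 = 14.5652 ≈ 14.57 m^3/ha/yr

14.57 m^3/ha/yr


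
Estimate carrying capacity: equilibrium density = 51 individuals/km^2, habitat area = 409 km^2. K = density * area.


K = 51 * 409 = 20859 individuals

20859 individuals


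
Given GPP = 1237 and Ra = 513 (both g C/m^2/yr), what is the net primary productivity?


NPP = GPP - Ra = 1237 - 513 = 724 g C/m^2/yr

724 g C/m^2/yr


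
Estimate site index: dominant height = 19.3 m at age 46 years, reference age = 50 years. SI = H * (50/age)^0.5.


50/46 = 1.08696
(1.08696)^0.5 = 1.04257
SI = 19.3 * 1.04257 = 20.1216 ≈ 20.1 m

20.1 m


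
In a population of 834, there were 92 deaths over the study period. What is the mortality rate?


Mortality rate = 92 / 834 = 0.110312 ≈ 0.1103

0.1103


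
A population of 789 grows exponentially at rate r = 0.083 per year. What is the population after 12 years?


r*t = 0.083 * 12 = 0.996
exp(0.996) = 2.70743
N = 789 * 2.70743 = 2136.16 ≈ 2136

2136


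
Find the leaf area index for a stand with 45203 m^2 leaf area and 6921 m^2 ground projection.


LAI = 45203 / 6921 = 6.5313 ≈ 6.53

6.53


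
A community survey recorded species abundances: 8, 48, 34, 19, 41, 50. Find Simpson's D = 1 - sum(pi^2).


Total N = 8 + 48 + 34 + 19 + 41 + 50 = 200
Per-species terms:
  p = 8/200 = 0.040000; p^2 = 0.040000^2 = 0.001600
  p = 48/200 = 0.240000; p^2 = 0.240000^2 = 0.057600
  p = 34/200 = 0.170000; p^2 = 0.170000^2 = 0.028900
  p = 19/200 = 0.095000; p^2 = 0.095000^2 = 0.009025
  p = 41/200 = 0.205000; p^2 = 0.205000^2 = 0.042025
  p = 50/200 = 0.250000; p^2 = 0.250000^2 = 0.062500
sum(p^2) = 0.001600 + 0.057600 + 0.028900 + 0.009025 + 0.042025 + 0.062500 = 0.201650
D = 1 - 0.201650 = 0.798350 ≈ 0.7984

0.7984


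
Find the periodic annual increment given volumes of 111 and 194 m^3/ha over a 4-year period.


PAI = (V2 - V1) / period = (194 - 111) / 4 = 83 / 4 = 20.75 m^3/ha/yr

20.75 m^3/ha/yr


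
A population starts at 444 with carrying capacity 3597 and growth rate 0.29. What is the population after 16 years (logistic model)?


(K - N0)/N0 = (3597 - 444)/444 = 3153/444 = 7.10135
r*t = 0.29 * 16 = 4.64; exp(-4.64) = 0.00965770
7.10135 * 0.00965770 = 0.0685827
1 + 0.0685827 = 1.06858
N = 3597 / 1.06858 = 3366.15 ≈ 3366

3366


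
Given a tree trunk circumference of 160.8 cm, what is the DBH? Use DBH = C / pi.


DBH = C / pi = 160.8 / 3.141593 = 51.1842 ≈ 51.18 cm

51.18 cm


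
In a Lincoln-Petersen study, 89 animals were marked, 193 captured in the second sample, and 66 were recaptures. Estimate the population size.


N = M * C / R = 89 * 193 / 66 = 17177 / 66 = 260.26 ≈ 260

260 individuals


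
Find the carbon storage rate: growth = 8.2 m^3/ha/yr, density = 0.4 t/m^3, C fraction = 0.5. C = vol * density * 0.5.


C = 8.2 * 0.4 * 0.5 = 1.64 t C/ha/yr

1.64 t C/ha/yr


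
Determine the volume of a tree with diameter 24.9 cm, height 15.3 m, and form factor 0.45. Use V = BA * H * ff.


(D/200)^2 = (24.9/200)^2 = 0.1245^2 = 0.01550025
BA = 3.141593 * 0.01550025 = 0.0486955 m^2
V = 0.0486955 * 15.3 * 0.45 = 0.335269 ≈ 0.335 m^3

0.335 m^3


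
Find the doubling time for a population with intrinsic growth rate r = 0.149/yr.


td = ln(2) / 0.149 = 0.693147 / 0.149 = 4.65199 ≈ 4.7 years

4.7 years


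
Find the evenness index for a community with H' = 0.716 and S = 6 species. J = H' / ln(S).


ln(6) = 1.79176
J = H' / ln(S) = 0.716 / 1.79176 = 0.399607 ≈ 0.3996

0.3996


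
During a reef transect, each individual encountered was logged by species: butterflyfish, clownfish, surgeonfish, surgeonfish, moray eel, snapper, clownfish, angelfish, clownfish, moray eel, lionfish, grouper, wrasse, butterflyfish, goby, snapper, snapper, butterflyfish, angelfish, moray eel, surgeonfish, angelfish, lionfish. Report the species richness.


Total individuals logged = 23
Distinct species (count of individuals): butterflyfish (3), clownfish (3), surgeonfish (3), moray eel (3), snapper (3), angelfish (3), lionfish (2), grouper (1), wrasse (1), goby (1)
Species richness = number of distinct species = 10

10


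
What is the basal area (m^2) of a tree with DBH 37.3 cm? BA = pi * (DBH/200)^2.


D/200 = 37.3/200 = 0.1865 m
(D/200)^2 = 0.1865^2 = 0.03478225
BA = 3.141593 * 0.03478225 = 0.109272 ≈ 0.1093 m^2

0.1093 m^2


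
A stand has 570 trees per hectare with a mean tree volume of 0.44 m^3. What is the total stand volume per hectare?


V_stand = 570 * 0.44 = 250.8 m^3/ha

250.8 m^3/ha


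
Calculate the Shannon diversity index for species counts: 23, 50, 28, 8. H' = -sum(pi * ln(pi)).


Total N = 23 + 50 + 28 + 8 = 109
Per-species terms:
  p = 23/109 = 0.211009; ln(p) = -1.555854; p*ln(p) = 0.211009 * (-1.555854) = -0.328299
  p = 50/109 = 0.458716; ln(p) = -0.779324; p*ln(p) = 0.458716 * (-0.779324) = -0.357488
  p = 28/109 = 0.256881; ln(p) = -1.359142; p*ln(p) = 0.256881 * (-1.359142) = -0.349138
  p = 8/109 = 0.073394; ln(p) = -2.611913; p*ln(p) = 0.073394 * (-2.611913) = -0.191699
sum(p*ln(p)) = (-0.328299) + (-0.357488) + (-0.349138) + (-0.191699) = -1.226624
H' = -(-1.226624) = 1.226624 ≈ 1.2266

1.2266


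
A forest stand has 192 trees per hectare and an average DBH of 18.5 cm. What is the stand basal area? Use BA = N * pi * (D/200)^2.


(D/200)^2 = (18.5/200)^2 = 0.0925^2 = 0.00855625
Individual BA = 3.141593 * 0.00855625 = 0.0268803 m^2
Stand BA = 192 * 0.0268803 = 5.16102 ≈ 5.16 m^2/ha

5.16 m^2/ha


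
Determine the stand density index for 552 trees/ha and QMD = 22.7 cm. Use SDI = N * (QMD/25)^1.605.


QMD/25 = 22.7/25 = 0.908
(0.908)^1.605 = exp(1.605 * ln(0.908)) = exp(1.605 * (-0.0965109)) = exp(-0.154900) = 0.856501
SDI = 552 * 0.856501 = 472.789 ≈ 473

473


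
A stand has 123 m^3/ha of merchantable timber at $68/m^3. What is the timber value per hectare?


Value = 123 * 68 = $8364/ha

$8364/ha


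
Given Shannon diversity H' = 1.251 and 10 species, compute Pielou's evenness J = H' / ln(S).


ln(10) = 2.30259
J = H' / ln(S) = 1.251 / 2.30259 = 0.543301 ≈ 0.5433

0.5433


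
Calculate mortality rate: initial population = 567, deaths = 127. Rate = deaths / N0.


Mortality rate = 127 / 567 = 0.223986 ≈ 0.2240

0.2240


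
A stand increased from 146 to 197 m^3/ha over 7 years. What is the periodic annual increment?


PAI = (V2 - V1) / period = (197 - 146) / 7 = 51 / 7 = 7.2857 ≈ 7.29 m^3/ha/yr

7.29 m^3/ha/yr


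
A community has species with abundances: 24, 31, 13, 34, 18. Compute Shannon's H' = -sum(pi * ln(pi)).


Total N = 24 + 31 + 13 + 34 + 18 = 120
Per-species terms:
  p = 24/120 = 0.200000; ln(p) = -1.609438; p*ln(p) = 0.200000 * (-1.609438) = -0.321888
  p = 31/120 = 0.258333; ln(p) = -1.353506; p*ln(p) = 0.258333 * (-1.353506) = -0.349655
  p = 13/120 = 0.108333; ln(p) = -2.222545; p*ln(p) = 0.108333 * (-2.222545) = -0.240775
  p = 34/120 = 0.283333; ln(p) = -1.261132; p*ln(p) = 0.283333 * (-1.261132) = -0.357320
  p = 18/120 = 0.150000; ln(p) = -1.897120; p*ln(p) = 0.150000 * (-1.897120) = -0.284568
sum(p*ln(p)) = (-0.321888) + (-0.349655) + (-0.240775) + (-0.357320) + (-0.284568) = -1.554206
H' = -(-1.554206) = 1.554206 ≈ 1.5542

1.5542


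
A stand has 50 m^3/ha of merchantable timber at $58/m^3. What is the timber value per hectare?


Value = 50 * 58 = $2900/ha

$2900/ha


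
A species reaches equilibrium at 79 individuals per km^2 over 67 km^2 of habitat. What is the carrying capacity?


K = 79 * 67 = 5293 individuals

5293 individuals


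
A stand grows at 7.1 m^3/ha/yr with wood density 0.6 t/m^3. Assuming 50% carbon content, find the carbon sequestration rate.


C = 7.1 * 0.6 * 0.5 = 2.13 t C/ha/yr

2.13 t C/ha/yr


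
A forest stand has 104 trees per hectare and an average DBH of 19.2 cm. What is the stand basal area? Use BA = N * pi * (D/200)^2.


(D/200)^2 = (19.2/200)^2 = 0.096^2 = 0.009216
Individual BA = 3.141593 * 0.009216 = 0.0289529 m^2
Stand BA = 104 * 0.0289529 = 3.01110 ≈ 3.01 m^2/ha

3.01 m^2/ha


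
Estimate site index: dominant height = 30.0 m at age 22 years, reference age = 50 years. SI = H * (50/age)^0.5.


50/22 = 2.27273
(2.27273)^0.5 = 1.50756
SI = 30.0 * 1.50756 = 45.2268 ≈ 45.2 m

45.2 m


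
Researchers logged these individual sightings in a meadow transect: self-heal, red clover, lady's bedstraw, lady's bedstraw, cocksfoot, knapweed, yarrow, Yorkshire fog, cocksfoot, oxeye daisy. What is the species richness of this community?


Total individuals logged = 10
Distinct species (count of individuals): self-heal (1), red clover (1), lady's bedstraw (2), cocksfoot (2), knapweed (1), yarrow (1), Yorkshire fog (1), oxeye daisy (1)
Species richness = number of distinct species = 8

8


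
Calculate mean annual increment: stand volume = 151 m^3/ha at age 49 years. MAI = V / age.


MAI = 151 / 49 = 3.0816 ≈ 3.08 m^3/ha/yr

3.08 m^3/ha/yr


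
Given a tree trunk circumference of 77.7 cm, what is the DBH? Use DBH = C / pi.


DBH = C / pi = 77.7 / 3.141593 = 24.7327 ≈ 24.73 cm

24.73 cm


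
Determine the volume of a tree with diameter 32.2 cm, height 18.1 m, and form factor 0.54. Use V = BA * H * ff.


(D/200)^2 = (32.2/200)^2 = 0.161^2 = 0.025921
BA = 3.141593 * 0.025921 = 0.0814332 m^2
V = 0.0814332 * 18.1 * 0.54 = 0.795928 ≈ 0.796 m^3

0.796 m^3


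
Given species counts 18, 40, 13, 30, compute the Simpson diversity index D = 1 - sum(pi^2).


Total N = 18 + 40 + 13 + 30 = 101
Per-species terms:
  p = 18/101 = 0.178218; p^2 = 0.178218^2 = 0.031762
  p = 40/101 = 0.396040; p^2 = 0.396040^2 = 0.156848
  p = 13/101 = 0.128713; p^2 = 0.128713^2 = 0.016567
  p = 30/101 = 0.297030; p^2 = 0.297030^2 = 0.088227
sum(p^2) = 0.031762 + 0.156848 + 0.016567 + 0.088227 = 0.293404
D = 1 - 0.293404 = 0.706596 ≈ 0.7066

0.7066


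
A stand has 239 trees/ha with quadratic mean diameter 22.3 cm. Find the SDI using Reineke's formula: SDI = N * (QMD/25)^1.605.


QMD/25 = 22.3/25 = 0.892
(0.892)^1.605 = exp(1.605 * ln(0.892)) = exp(1.605 * (-0.114289)) = exp(-0.183434) = 0.832407
SDI = 239 * 0.832407 = 198.945 ≈ 199

199


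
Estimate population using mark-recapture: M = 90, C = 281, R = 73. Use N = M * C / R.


N = M * C / R = 90 * 281 / 73 = 25290 / 73 = 346.44 ≈ 346

346 individuals


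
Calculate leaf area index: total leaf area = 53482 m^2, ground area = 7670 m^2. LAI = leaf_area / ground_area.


LAI = 53482 / 7670 = 6.9729 ≈ 6.97

6.97


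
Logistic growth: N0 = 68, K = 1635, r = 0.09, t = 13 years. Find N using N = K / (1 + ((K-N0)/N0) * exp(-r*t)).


(K - N0)/N0 = (1635 - 68)/68 = 1567/68 = 23.0441
r*t = 0.09 * 13 = 1.17; exp(-1.17) = 0.310367
23.0441 * 0.310367 = 7.15213
1 + 7.15213 = 8.15213
N = 1635 / 8.15213 = 200.561 ≈ 201

201


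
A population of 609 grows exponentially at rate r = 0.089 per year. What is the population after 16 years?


r*t = 0.089 * 16 = 1.424
exp(1.424) = 4.15370
N = 609 * 4.15370 = 2529.60 ≈ 2530

2530


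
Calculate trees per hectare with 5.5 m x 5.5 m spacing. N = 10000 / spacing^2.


N = 10000 / 5.5^2 = 10000 / 30.25 = 330.579 ≈ 331 trees/ha

331 trees/ha


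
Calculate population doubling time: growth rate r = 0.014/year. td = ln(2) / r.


td = ln(2) / 0.014 = 0.693147 / 0.014 = 49.5105 ≈ 49.5 years

49.5 years


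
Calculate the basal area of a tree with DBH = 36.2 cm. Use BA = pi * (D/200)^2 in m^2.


D/200 = 36.2/200 = 0.181 m
(D/200)^2 = 0.181^2 = 0.032761
BA = 3.141593 * 0.032761 = 0.102922 ≈ 0.1029 m^2

0.1029 m^2
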